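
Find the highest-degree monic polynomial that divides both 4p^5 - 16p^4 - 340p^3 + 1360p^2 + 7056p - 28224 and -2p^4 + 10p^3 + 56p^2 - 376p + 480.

p^2 + 2p - 24

By polynomial division,
  4p^5 - 16p^4 - 340p^3 + 1360p^2 + 7056p - 28224 = (-2p - 2)(-2p^4 + 10p^3 + 56p^2 - 376p + 480) + (-208p^3 + 720p^2 + 7264p - 27264)
  -2p^4 + 10p^3 + 56p^2 - 376p + 480 = ((1/104)p - 5/338)(-208p^3 + 720p^2 + 7264p - 27264) + (-(540/169)p^2 - (1080/169)p + 12960/169)
  -208p^3 + 720p^2 + 7264p - 27264 = ((8788/135)p - 47996/135)(-(540/169)p^2 - (1080/169)p + 12960/169) + (0)
Last nonzero remainder: -(540/169)p^2 - (1080/169)p + 12960/169. Dividing through by -540/169 gives the monic gcd p^2 + 2p - 24.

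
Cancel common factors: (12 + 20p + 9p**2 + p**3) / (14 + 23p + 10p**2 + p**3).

(6 + p)/(7 + p)

By polynomial division,
  p**3 + 9p**2 + 20p + 12 = (p**3 + 10p**2 + 23p + 14) + (-p**2 - 3p - 2)
  p**3 + 10p**2 + 23p + 14 = (-p - 7)(-p**2 - 3p - 2) + (0)
Last nonzero remainder: -p**2 - 3p - 2. Dividing through by -1 gives the monic gcd p**2 + 3p + 2.
Cancel p**2 + 3p + 2 from numerator and denominator to get the reduced form.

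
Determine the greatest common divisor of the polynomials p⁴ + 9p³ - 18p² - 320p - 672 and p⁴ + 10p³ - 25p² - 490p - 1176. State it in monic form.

Repeated division with remainder:
  p⁴ + 9p³ - 18p² - 320p - 672 = (p⁴ + 10p³ - 25p² - 490p - 1176) + (-p³ + 7p² + 170p + 504)
  p⁴ + 10p³ - 25p² - 490p - 1176 = (-p - 17)(-p³ + 7p² + 170p + 504) + (264p² + 2904p + 7392)
  -p³ + 7p² + 170p + 504 = (-(1/264)p + 3/44)(264p² + 2904p + 7392) + (0)
Last nonzero remainder: 264p² + 2904p + 7392. Dividing through by 264 gives the monic gcd p² + 11p + 28.

p² + 11p + 28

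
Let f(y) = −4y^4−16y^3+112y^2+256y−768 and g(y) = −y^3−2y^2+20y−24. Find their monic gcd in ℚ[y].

By polynomial division,
  −4y^4−16y^3+112y^2+256y−768 = (4y+8)(−y^3−2y^2+20y−24) + (48y^2+192y−576)
  −y^3−2y^2+20y−24 = (−(1/48)y+1/24)(48y^2+192y−576) + (0)
Last nonzero remainder: 48y^2+192y−576. Dividing through by 48 gives the monic gcd y^2+4y−12.

y^2+4y−12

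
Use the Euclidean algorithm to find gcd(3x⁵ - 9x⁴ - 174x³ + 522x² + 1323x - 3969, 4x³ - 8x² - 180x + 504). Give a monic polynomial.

x² + 4x - 21

Euclidean algorithm in ℚ[x]:
  3x⁵ - 9x⁴ - 174x³ + 522x² + 1323x - 3969 = ((3/4)x² - (3/4)x - 45/4)(4x³ - 8x² - 180x + 504) + (-81x² - 324x + 1701)
  4x³ - 8x² - 180x + 504 = (-(4/81)x + 8/27)(-81x² - 324x + 1701) + (0)
Last nonzero remainder: -81x² - 324x + 1701. Dividing through by -81 gives the monic gcd x² + 4x - 21.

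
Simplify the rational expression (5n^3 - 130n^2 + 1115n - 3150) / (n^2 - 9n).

(5n^2 - 85n + 350)/(n)

Euclidean algorithm in ℚ[n]:
  5n^3 - 130n^2 + 1115n - 3150 = (5n - 85)(n^2 - 9n) + (350n - 3150)
  n^2 - 9n = ((1/350)n)(350n - 3150) + (0)
Last nonzero remainder: 350n - 3150. Dividing through by 350 gives the monic gcd n - 9.
Cancel n - 9 from numerator and denominator to get the reduced form.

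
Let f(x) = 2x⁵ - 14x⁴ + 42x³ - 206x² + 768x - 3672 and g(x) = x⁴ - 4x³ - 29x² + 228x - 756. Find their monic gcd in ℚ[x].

x³ - 11x² + 48x - 108

By polynomial division,
  2x⁵ - 14x⁴ + 42x³ - 206x² + 768x - 3672 = (2x - 6)(x⁴ - 4x³ - 29x² + 228x - 756) + (76x³ - 836x² + 3648x - 8208)
  x⁴ - 4x³ - 29x² + 228x - 756 = ((1/76)x + 7/76)(76x³ - 836x² + 3648x - 8208) + (0)
Last nonzero remainder: 76x³ - 836x² + 3648x - 8208. Dividing through by 76 gives the monic gcd x³ - 11x² + 48x - 108.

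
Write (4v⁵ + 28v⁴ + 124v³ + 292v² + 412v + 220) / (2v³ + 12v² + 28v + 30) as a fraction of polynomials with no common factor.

(2v³ + 8v² + 28v + 22)/(v + 3)

Euclidean algorithm in ℚ[v]:
  4v⁵ + 28v⁴ + 124v³ + 292v² + 412v + 220 = (2v² + 2v + 22)(2v³ + 12v² + 28v + 30) + (-88v² - 264v - 440)
  2v³ + 12v² + 28v + 30 = (-(1/44)v - 3/44)(-88v² - 264v - 440) + (0)
Last nonzero remainder: -88v² - 264v - 440. Dividing through by -88 gives the monic gcd v² + 3v + 5.
Cancel v² + 3v + 5 from numerator and denominator to get the reduced form.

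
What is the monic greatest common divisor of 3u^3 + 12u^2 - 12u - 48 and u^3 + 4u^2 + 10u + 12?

u + 2

By polynomial division,
  3u^3 + 12u^2 - 12u - 48 = (3)(u^3 + 4u^2 + 10u + 12) + (-42u - 84)
  u^3 + 4u^2 + 10u + 12 = (-(1/42)u^2 - (1/21)u - 1/7)(-42u - 84) + (0)
Last nonzero remainder: -42u - 84. Dividing through by -42 gives the monic gcd u + 2.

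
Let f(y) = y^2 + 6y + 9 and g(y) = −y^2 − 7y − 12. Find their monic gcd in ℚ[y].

y + 3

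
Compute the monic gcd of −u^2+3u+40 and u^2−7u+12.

By polynomial division,
  −u^2+3u+40 = (−1)(u^2−7u+12) + (−4u+52)
  u^2−7u+12 = (−(1/4)u−3/2)(−4u+52) + (90)
  −4u+52 = (−(2/45)u+26/45)(90) + (0)
The last nonzero remainder is the constant 90, so the polynomials are coprime and gcd = 1.

1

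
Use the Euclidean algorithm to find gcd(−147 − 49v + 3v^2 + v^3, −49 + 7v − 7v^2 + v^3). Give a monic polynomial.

Repeated division with remainder:
  v^3 + 3v^2 − 49v − 147 = (v^3 − 7v^2 + 7v − 49) + (10v^2 − 56v − 98)
  v^3 − 7v^2 + 7v − 49 = ((1/10)v − 7/50)(10v^2 − 56v − 98) + ((224/25)v − 1568/25)
  10v^2 − 56v − 98 = ((125/112)v + 25/16)((224/25)v − 1568/25) + (0)
Last nonzero remainder: (224/25)v − 1568/25. Dividing through by 224/25 gives the monic gcd v − 7.

−7 + v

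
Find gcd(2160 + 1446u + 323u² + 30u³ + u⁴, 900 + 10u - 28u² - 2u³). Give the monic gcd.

90 + 19u + u²

Apply the Euclidean algorithm:
  u⁴ + 30u³ + 323u² + 1446u + 2160 = (-(1/2)u - 8)(-2u³ - 28u² + 10u + 900) + (104u² + 1976u + 9360)
  -2u³ - 28u² + 10u + 900 = (-(1/52)u + 5/52)(104u² + 1976u + 9360) + (0)
Last nonzero remainder: 104u² + 1976u + 9360. Dividing through by 104 gives the monic gcd u² + 19u + 90.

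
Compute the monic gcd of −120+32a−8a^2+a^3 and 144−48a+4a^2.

−6+a

Apply the Euclidean algorithm:
  a^3−8a^2+32a−120 = ((1/4)a+1)(4a^2−48a+144) + (44a−264)
  4a^2−48a+144 = ((1/11)a−6/11)(44a−264) + (0)
Last nonzero remainder: 44a−264. Dividing through by 44 gives the monic gcd a−6.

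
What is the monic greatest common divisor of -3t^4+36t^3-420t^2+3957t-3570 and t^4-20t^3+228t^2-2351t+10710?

By polynomial division,
  -3t^4+36t^3-420t^2+3957t-3570 = (-3)(t^4-20t^3+228t^2-2351t+10710) + (-24t^3+264t^2-3096t+28560)
  t^4-20t^3+228t^2-2351t+10710 = (-(1/24)t+3/8)(-24t^3+264t^2-3096t+28560) + (0)
Last nonzero remainder: -24t^3+264t^2-3096t+28560. Dividing through by -24 gives the monic gcd t^3-11t^2+129t-1190.

t^3-11t^2+129t-1190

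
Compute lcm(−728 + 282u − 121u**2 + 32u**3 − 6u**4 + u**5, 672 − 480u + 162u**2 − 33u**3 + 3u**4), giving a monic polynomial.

By polynomial division,
  u**5 − 6u**4 + 32u**3 − 121u**2 + 282u − 728 = ((1/3)u + 5/3)(3u**4 − 33u**3 + 162u**2 − 480u + 672) + (33u**3 − 231u**2 + 858u − 1848)
  3u**4 − 33u**3 + 162u**2 − 480u + 672 = ((1/11)u − 4/11)(33u**3 − 231u**2 + 858u − 1848) + (0)
Last nonzero remainder: 33u**3 − 231u**2 + 858u − 1848. Dividing through by 33 gives the monic gcd u**3 − 7u**2 + 26u − 56.
Then lcm(f, g) = f·g / gcd(f, g); expanding and making the result monic gives the answer.

2912 − 1856u + 766u**2 − 249u**3 + 56u**4 − 10u**5 + u**6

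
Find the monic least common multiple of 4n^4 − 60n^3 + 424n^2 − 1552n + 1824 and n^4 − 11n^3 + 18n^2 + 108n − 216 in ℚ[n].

Apply the Euclidean algorithm:
  4n^4 − 60n^3 + 424n^2 − 1552n + 1824 = (4)(n^4 − 11n^3 + 18n^2 + 108n − 216) + (−16n^3 + 352n^2 − 1984n + 2688)
  n^4 − 11n^3 + 18n^2 + 108n − 216 = (−(1/16)n − 11/16)(−16n^3 + 352n^2 − 1984n + 2688) + (136n^2 − 1088n + 1632)
  −16n^3 + 352n^2 − 1984n + 2688 = (−(2/17)n + 28/17)(136n^2 − 1088n + 1632) + (0)
Last nonzero remainder: 136n^2 − 1088n + 1632. Dividing through by 136 gives the monic gcd n^2 − 8n + 12.
Then lcm(f, g) = f·g / gcd(f, g); expanding and making the result monic gives the answer.

n^6 − 18n^5 + 133n^4 − 436n^3 − 288n^2 + 5616n − 8208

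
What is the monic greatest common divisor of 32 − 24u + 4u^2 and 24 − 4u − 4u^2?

−2 + u

By polynomial division,
  4u^2 − 24u + 32 = (−1)(−4u^2 − 4u + 24) + (−28u + 56)
  −4u^2 − 4u + 24 = ((1/7)u + 3/7)(−28u + 56) + (0)
Last nonzero remainder: −28u + 56. Dividing through by −28 gives the monic gcd u − 2.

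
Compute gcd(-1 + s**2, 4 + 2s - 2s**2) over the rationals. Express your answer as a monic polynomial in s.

Euclidean algorithm in ℚ[s]:
  s**2 - 1 = (-1/2)(-2s**2 + 2s + 4) + (s + 1)
  -2s**2 + 2s + 4 = (-2s + 4)(s + 1) + (0)
The last nonzero remainder s + 1 is already monic.

1 + s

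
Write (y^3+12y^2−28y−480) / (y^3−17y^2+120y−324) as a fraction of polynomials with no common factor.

(y^2+18y+80)/(y^2−11y+54)

By polynomial division,
  y^3+12y^2−28y−480 = (y^3−17y^2+120y−324) + (29y^2−148y−156)
  y^3−17y^2+120y−324 = ((1/29)y−345/841)(29y^2−148y−156) + ((54384/841)y−326304/841)
  29y^2−148y−156 = ((24389/54384)y+10933/27192)((54384/841)y−326304/841) + (0)
Last nonzero remainder: (54384/841)y−326304/841. Dividing through by 54384/841 gives the monic gcd y−6.
Cancel y−6 from numerator and denominator to get the reduced form.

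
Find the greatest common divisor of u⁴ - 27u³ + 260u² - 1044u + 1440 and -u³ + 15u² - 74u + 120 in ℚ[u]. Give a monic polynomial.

Repeated division with remainder:
  u⁴ - 27u³ + 260u² - 1044u + 1440 = (-u + 12)(-u³ + 15u² - 74u + 120) + (6u² - 36u)
  -u³ + 15u² - 74u + 120 = (-(1/6)u + 3/2)(6u² - 36u) + (-20u + 120)
  6u² - 36u = (-(3/10)u)(-20u + 120) + (0)
Last nonzero remainder: -20u + 120. Dividing through by -20 gives the monic gcd u - 6.

u - 6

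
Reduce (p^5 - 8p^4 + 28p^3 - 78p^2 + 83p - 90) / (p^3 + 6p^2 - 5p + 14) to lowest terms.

Apply the Euclidean algorithm:
  p^5 - 8p^4 + 28p^3 - 78p^2 + 83p - 90 = (p^2 - 14p + 117)(p^3 + 6p^2 - 5p + 14) + (-864p^2 + 864p - 1728)
  p^3 + 6p^2 - 5p + 14 = (-(1/864)p - 7/864)(-864p^2 + 864p - 1728) + (0)
Last nonzero remainder: -864p^2 + 864p - 1728. Dividing through by -864 gives the monic gcd p^2 - p + 2.
Cancel p^2 - p + 2 from numerator and denominator to get the reduced form.

(p^3 - 7p^2 + 19p - 45)/(p + 7)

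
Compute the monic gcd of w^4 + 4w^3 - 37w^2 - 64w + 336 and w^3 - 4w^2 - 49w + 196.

By polynomial division,
  w^4 + 4w^3 - 37w^2 - 64w + 336 = (w + 8)(w^3 - 4w^2 - 49w + 196) + (44w^2 + 132w - 1232)
  w^3 - 4w^2 - 49w + 196 = ((1/44)w - 7/44)(44w^2 + 132w - 1232) + (0)
Last nonzero remainder: 44w^2 + 132w - 1232. Dividing through by 44 gives the monic gcd w^2 + 3w - 28.

w^2 + 3w - 28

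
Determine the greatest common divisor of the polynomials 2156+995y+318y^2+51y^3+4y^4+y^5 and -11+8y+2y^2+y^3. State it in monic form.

11+3y+y^2

Apply the Euclidean algorithm:
  y^5+4y^4+51y^3+318y^2+995y+2156 = (y^2+2y+39)(y^3+2y^2+8y-11) + (235y^2+705y+2585)
  y^3+2y^2+8y-11 = ((1/235)y-1/235)(235y^2+705y+2585) + (0)
Last nonzero remainder: 235y^2+705y+2585. Dividing through by 235 gives the monic gcd y^2+3y+11.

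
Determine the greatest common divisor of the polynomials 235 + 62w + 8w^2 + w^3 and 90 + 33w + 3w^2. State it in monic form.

Repeated division with remainder:
  w^3 + 8w^2 + 62w + 235 = ((1/3)w − 1)(3w^2 + 33w + 90) + (65w + 325)
  3w^2 + 33w + 90 = ((3/65)w + 18/65)(65w + 325) + (0)
Last nonzero remainder: 65w + 325. Dividing through by 65 gives the monic gcd w + 5.

5 + w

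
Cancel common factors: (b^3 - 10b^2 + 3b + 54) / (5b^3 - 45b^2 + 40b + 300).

(b^2 - 12b + 27)/(5b^2 - 55b + 150)

Euclidean algorithm in ℚ[b]:
  b^3 - 10b^2 + 3b + 54 = (1/5)(5b^3 - 45b^2 + 40b + 300) + (-b^2 - 5b - 6)
  5b^3 - 45b^2 + 40b + 300 = (-5b + 70)(-b^2 - 5b - 6) + (360b + 720)
  -b^2 - 5b - 6 = (-(1/360)b - 1/120)(360b + 720) + (0)
Last nonzero remainder: 360b + 720. Dividing through by 360 gives the monic gcd b + 2.
Cancel b + 2 from numerator and denominator to get the reduced form.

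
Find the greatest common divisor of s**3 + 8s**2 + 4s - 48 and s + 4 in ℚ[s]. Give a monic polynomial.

Repeated division with remainder:
  s**3 + 8s**2 + 4s - 48 = (s**2 + 4s - 12)(s + 4) + (0)
The last nonzero remainder s + 4 is already monic.

s + 4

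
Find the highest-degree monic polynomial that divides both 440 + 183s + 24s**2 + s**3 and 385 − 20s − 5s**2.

11 + s

Euclidean algorithm in ℚ[s]:
  s**3 + 24s**2 + 183s + 440 = (−(1/5)s − 4)(−5s**2 − 20s + 385) + (180s + 1980)
  −5s**2 − 20s + 385 = (−(1/36)s + 7/36)(180s + 1980) + (0)
Last nonzero remainder: 180s + 1980. Dividing through by 180 gives the monic gcd s + 11.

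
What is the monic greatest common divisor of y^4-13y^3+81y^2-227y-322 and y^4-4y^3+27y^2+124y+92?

Apply the Euclidean algorithm:
  y^4-13y^3+81y^2-227y-322 = (y^4-4y^3+27y^2+124y+92) + (-9y^3+54y^2-351y-414)
  y^4-4y^3+27y^2+124y+92 = (-(1/9)y-2/9)(-9y^3+54y^2-351y-414) + (0)
Last nonzero remainder: -9y^3+54y^2-351y-414. Dividing through by -9 gives the monic gcd y^3-6y^2+39y+46.

y^3-6y^2+39y+46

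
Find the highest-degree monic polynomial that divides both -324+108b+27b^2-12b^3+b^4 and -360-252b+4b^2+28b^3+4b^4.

Repeated division with remainder:
  b^4-12b^3+27b^2+108b-324 = (1/4)(4b^4+28b^3+4b^2-252b-360) + (-19b^3+26b^2+171b-234)
  4b^4+28b^3+4b^2-252b-360 = (-(4/19)b-636/361)(-19b^3+26b^2+171b-234) + ((30976/361)b^2-278784/361)
  -19b^3+26b^2+171b-234 = (-(6859/30976)b+4693/15488)((30976/361)b^2-278784/361) + (0)
Last nonzero remainder: (30976/361)b^2-278784/361. Dividing through by 30976/361 gives the monic gcd b^2-9.

-9+b^2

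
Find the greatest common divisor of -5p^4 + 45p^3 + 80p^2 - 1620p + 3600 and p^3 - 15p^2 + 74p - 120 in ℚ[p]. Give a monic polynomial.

p^3 - 15p^2 + 74p - 120

By polynomial division,
  -5p^4 + 45p^3 + 80p^2 - 1620p + 3600 = (-5p - 30)(p^3 - 15p^2 + 74p - 120) + (0)
The last nonzero remainder p^3 - 15p^2 + 74p - 120 is already monic.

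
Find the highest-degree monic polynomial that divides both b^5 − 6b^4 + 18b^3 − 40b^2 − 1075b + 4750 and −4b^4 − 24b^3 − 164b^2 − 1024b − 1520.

b^3 + 4b^2 + 33b + 190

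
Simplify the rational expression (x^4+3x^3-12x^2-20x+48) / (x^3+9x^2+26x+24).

(x^2-4x+4)/(x+2)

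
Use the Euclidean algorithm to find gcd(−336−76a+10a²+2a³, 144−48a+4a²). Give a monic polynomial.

−6+a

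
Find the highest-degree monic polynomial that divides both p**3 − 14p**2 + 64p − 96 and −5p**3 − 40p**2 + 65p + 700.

p − 4

By polynomial division,
  p**3 − 14p**2 + 64p − 96 = (−1/5)(−5p**3 − 40p**2 + 65p + 700) + (−22p**2 + 77p + 44)
  −5p**3 − 40p**2 + 65p + 700 = ((5/22)p + 115/44)(−22p**2 + 77p + 44) + (−(585/4)p + 585)
  −22p**2 + 77p + 44 = ((88/585)p + 44/585)(−(585/4)p + 585) + (0)
Last nonzero remainder: −(585/4)p + 585. Dividing through by −585/4 gives the monic gcd p − 4.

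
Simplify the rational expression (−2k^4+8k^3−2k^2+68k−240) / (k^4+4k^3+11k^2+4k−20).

By polynomial division,
  −2k^4+8k^3−2k^2+68k−240 = (−2)(k^4+4k^3+11k^2+4k−20) + (16k^3+20k^2+76k−280)
  k^4+4k^3+11k^2+4k−20 = ((1/16)k+11/64)(16k^3+20k^2+76k−280) + ((45/16)k^2+(135/16)k+225/8)
  16k^3+20k^2+76k−280 = ((256/45)k−448/45)((45/16)k^2+(135/16)k+225/8) + (0)
Last nonzero remainder: (45/16)k^2+(135/16)k+225/8. Dividing through by 45/16 gives the monic gcd k^2+3k+10.
Cancel k^2+3k+10 from numerator and denominator to get the reduced form.

(−2k^2+14k−24)/(k^2+k−2)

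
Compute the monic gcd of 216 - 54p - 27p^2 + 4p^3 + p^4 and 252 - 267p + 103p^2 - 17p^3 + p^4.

9 - 6p + p^2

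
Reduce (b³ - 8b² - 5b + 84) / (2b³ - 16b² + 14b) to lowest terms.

Apply the Euclidean algorithm:
  b³ - 8b² - 5b + 84 = (1/2)(2b³ - 16b² + 14b) + (-12b + 84)
  2b³ - 16b² + 14b = (-(1/6)b² + (1/6)b)(-12b + 84) + (0)
Last nonzero remainder: -12b + 84. Dividing through by -12 gives the monic gcd b - 7.
Cancel b - 7 from numerator and denominator to get the reduced form.

(b² - b - 12)/(2b² - 2b)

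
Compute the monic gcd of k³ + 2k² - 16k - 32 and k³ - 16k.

By polynomial division,
  k³ + 2k² - 16k - 32 = (k³ - 16k) + (2k² - 32)
  k³ - 16k = ((1/2)k)(2k² - 32) + (0)
Last nonzero remainder: 2k² - 32. Dividing through by 2 gives the monic gcd k² - 16.

k² - 16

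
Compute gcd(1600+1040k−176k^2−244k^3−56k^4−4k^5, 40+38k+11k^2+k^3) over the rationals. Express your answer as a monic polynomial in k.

40+38k+11k^2+k^3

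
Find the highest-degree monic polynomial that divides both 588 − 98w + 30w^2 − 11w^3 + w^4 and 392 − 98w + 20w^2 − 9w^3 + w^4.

−98 − 5w^2 + w^3

Apply the Euclidean algorithm:
  w^4 − 11w^3 + 30w^2 − 98w + 588 = (w^4 − 9w^3 + 20w^2 − 98w + 392) + (−2w^3 + 10w^2 + 196)
  w^4 − 9w^3 + 20w^2 − 98w + 392 = (−(1/2)w + 2)(−2w^3 + 10w^2 + 196) + (0)
Last nonzero remainder: −2w^3 + 10w^2 + 196. Dividing through by −2 gives the monic gcd w^3 − 5w^2 − 98.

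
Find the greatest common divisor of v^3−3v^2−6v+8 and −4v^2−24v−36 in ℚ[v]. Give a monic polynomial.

1

Apply the Euclidean algorithm:
  v^3−3v^2−6v+8 = (−(1/4)v+9/4)(−4v^2−24v−36) + (39v+89)
  −4v^2−24v−36 = (−(4/39)v−580/1521)(39v+89) + (−3136/1521)
  39v+89 = (−(59319/3136)v−135369/3136)(−3136/1521) + (0)
The last nonzero remainder is the constant −3136/1521, so the polynomials are coprime and gcd = 1.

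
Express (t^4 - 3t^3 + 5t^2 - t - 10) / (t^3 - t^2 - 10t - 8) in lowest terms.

Euclidean algorithm in ℚ[t]:
  t^4 - 3t^3 + 5t^2 - t - 10 = (t - 2)(t^3 - t^2 - 10t - 8) + (13t^2 - 13t - 26)
  t^3 - t^2 - 10t - 8 = ((1/13)t)(13t^2 - 13t - 26) + (-8t - 8)
  13t^2 - 13t - 26 = (-(13/8)t + 13/4)(-8t - 8) + (0)
Last nonzero remainder: -8t - 8. Dividing through by -8 gives the monic gcd t + 1.
Cancel t + 1 from numerator and denominator to get the reduced form.

(t^3 - 4t^2 + 9t - 10)/(t^2 - 2t - 8)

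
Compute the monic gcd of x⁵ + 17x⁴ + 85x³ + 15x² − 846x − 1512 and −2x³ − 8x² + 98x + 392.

Apply the Euclidean algorithm:
  x⁵ + 17x⁴ + 85x³ + 15x² − 846x − 1512 = (−(1/2)x² − (13/2)x − 41)(−2x³ − 8x² + 98x + 392) + (520x² + 5720x + 14560)
  −2x³ − 8x² + 98x + 392 = (−(1/260)x + 7/260)(520x² + 5720x + 14560) + (0)
Last nonzero remainder: 520x² + 5720x + 14560. Dividing through by 520 gives the monic gcd x² + 11x + 28.

x² + 11x + 28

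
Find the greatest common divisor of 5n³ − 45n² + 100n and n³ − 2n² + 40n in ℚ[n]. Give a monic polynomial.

n

By polynomial division,
  5n³ − 45n² + 100n = (5)(n³ − 2n² + 40n) + (−35n² − 100n)
  n³ − 2n² + 40n = (−(1/35)n + 34/245)(−35n² − 100n) + ((2640/49)n)
  −35n² − 100n = (−(343/528)n − 245/132)((2640/49)n) + (0)
Last nonzero remainder: (2640/49)n. Dividing through by 2640/49 gives the monic gcd n.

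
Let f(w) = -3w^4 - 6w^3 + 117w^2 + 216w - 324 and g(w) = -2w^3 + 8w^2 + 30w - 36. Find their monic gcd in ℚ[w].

Repeated division with remainder:
  -3w^4 - 6w^3 + 117w^2 + 216w - 324 = ((3/2)w + 9)(-2w^3 + 8w^2 + 30w - 36) + (0)
Last nonzero remainder: -2w^3 + 8w^2 + 30w - 36. Dividing through by -2 gives the monic gcd w^3 - 4w^2 - 15w + 18.

w^3 - 4w^2 - 15w + 18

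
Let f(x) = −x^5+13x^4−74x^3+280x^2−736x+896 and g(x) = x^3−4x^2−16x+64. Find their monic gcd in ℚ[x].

Euclidean algorithm in ℚ[x]:
  −x^5+13x^4−74x^3+280x^2−736x+896 = (−x^2+9x−54)(x^3−4x^2−16x+64) + (272x^2−2176x+4352)
  x^3−4x^2−16x+64 = ((1/272)x+1/68)(272x^2−2176x+4352) + (0)
Last nonzero remainder: 272x^2−2176x+4352. Dividing through by 272 gives the monic gcd x^2−8x+16.

x^2−8x+16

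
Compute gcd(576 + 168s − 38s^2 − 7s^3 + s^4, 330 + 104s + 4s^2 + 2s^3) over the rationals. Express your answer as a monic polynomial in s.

3 + s

Repeated division with remainder:
  s^4 − 7s^3 − 38s^2 + 168s + 576 = ((1/2)s − 9/2)(2s^3 + 4s^2 + 104s + 330) + (−72s^2 + 471s + 2061)
  2s^3 + 4s^2 + 104s + 330 = (−(1/36)s − 205/864)(−72s^2 + 471s + 2061) + ((78625/288)s + 78625/96)
  −72s^2 + 471s + 2061 = (−(20736/78625)s + 197856/78625)((78625/288)s + 78625/96) + (0)
Last nonzero remainder: (78625/288)s + 78625/96. Dividing through by 78625/288 gives the monic gcd s + 3.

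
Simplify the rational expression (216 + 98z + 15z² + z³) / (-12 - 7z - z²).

(-54 - 11z - z²)/(3 + z)

Apply the Euclidean algorithm:
  z³ + 15z² + 98z + 216 = (-z - 8)(-z² - 7z - 12) + (30z + 120)
  -z² - 7z - 12 = (-(1/30)z - 1/10)(30z + 120) + (0)
Last nonzero remainder: 30z + 120. Dividing through by 30 gives the monic gcd z + 4.
Cancel z + 4 from numerator and denominator to get the reduced form.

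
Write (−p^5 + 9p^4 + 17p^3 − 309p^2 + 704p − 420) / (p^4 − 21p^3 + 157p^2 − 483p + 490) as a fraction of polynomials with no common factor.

Euclidean algorithm in ℚ[p]:
  −p^5 + 9p^4 + 17p^3 − 309p^2 + 704p − 420 = (−p − 12)(p^4 − 21p^3 + 157p^2 − 483p + 490) + (−78p^3 + 1092p^2 − 4602p + 5460)
  p^4 − 21p^3 + 157p^2 − 483p + 490 = (−(1/78)p + 7/78)(−78p^3 + 1092p^2 − 4602p + 5460) + (0)
Last nonzero remainder: −78p^3 + 1092p^2 − 4602p + 5460. Dividing through by −78 gives the monic gcd p^3 − 14p^2 + 59p − 70.
Cancel p^3 − 14p^2 + 59p − 70 from numerator and denominator to get the reduced form.

(−p^2 − 5p + 6)/(p − 7)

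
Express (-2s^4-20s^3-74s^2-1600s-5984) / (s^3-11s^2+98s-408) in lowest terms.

(-2s^2-30s-88)/(s-6)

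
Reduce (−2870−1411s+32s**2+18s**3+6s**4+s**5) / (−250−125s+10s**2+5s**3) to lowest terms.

Apply the Euclidean algorithm:
  s**5+6s**4+18s**3+32s**2−1411s−2870 = ((1/5)s**2+(4/5)s+7)(5s**3+10s**2−125s−250) + (112s**2−336s−1120)
  5s**3+10s**2−125s−250 = ((5/112)s+25/112)(112s**2−336s−1120) + (0)
Last nonzero remainder: 112s**2−336s−1120. Dividing through by 112 gives the monic gcd s**2−3s−10.
Cancel s**2−3s−10 from numerator and denominator to get the reduced form.

(287+55s+9s**2+s**3)/(25+5s)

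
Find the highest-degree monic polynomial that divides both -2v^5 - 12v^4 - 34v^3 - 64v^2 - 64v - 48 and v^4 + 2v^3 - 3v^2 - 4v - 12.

Repeated division with remainder:
  -2v^5 - 12v^4 - 34v^3 - 64v^2 - 64v - 48 = (-2v - 8)(v^4 + 2v^3 - 3v^2 - 4v - 12) + (-24v^3 - 96v^2 - 120v - 144)
  v^4 + 2v^3 - 3v^2 - 4v - 12 = (-(1/24)v + 1/12)(-24v^3 - 96v^2 - 120v - 144) + (0)
Last nonzero remainder: -24v^3 - 96v^2 - 120v - 144. Dividing through by -24 gives the monic gcd v^3 + 4v^2 + 5v + 6.

v^3 + 4v^2 + 5v + 6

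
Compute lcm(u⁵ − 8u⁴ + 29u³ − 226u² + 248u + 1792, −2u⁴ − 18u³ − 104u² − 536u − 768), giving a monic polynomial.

Repeated division with remainder:
  u⁵ − 8u⁴ + 29u³ − 226u² + 248u + 1792 = (−(1/2)u + 17/2)(−2u⁴ − 18u³ − 104u² − 536u − 768) + (130u³ + 390u² + 4420u + 8320)
  −2u⁴ − 18u³ − 104u² − 536u − 768 = (−(1/65)u − 6/65)(130u³ + 390u² + 4420u + 8320) + (0)
Last nonzero remainder: 130u³ + 390u² + 4420u + 8320. Dividing through by 130 gives the monic gcd u³ + 3u² + 34u + 64.
Then lcm(f, g) = f·g / gcd(f, g); expanding and making the result monic gives the answer.

u⁶ − 2u⁵ − 19u⁴ − 52u³ − 1108u² + 3280u + 10752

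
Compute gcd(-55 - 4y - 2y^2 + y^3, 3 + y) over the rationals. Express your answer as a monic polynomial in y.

1

Apply the Euclidean algorithm:
  y^3 - 2y^2 - 4y - 55 = (y^2 - 5y + 11)(y + 3) + (-88)
  y + 3 = (-(1/88)y - 3/88)(-88) + (0)
The last nonzero remainder is the constant -88, so the polynomials are coprime and gcd = 1.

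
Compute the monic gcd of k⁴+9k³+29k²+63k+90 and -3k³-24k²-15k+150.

Euclidean algorithm in ℚ[k]:
  k⁴+9k³+29k²+63k+90 = (-(1/3)k-1/3)(-3k³-24k²-15k+150) + (16k²+108k+140)
  -3k³-24k²-15k+150 = (-(3/16)k-15/64)(16k²+108k+140) + ((585/16)k+2925/16)
  16k²+108k+140 = ((256/585)k+448/585)((585/16)k+2925/16) + (0)
Last nonzero remainder: (585/16)k+2925/16. Dividing through by 585/16 gives the monic gcd k+5.

k+5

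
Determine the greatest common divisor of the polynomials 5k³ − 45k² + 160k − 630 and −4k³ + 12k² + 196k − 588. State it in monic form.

Euclidean algorithm in ℚ[k]:
  5k³ − 45k² + 160k − 630 = (−5/4)(−4k³ + 12k² + 196k − 588) + (−30k² + 405k − 1365)
  −4k³ + 12k² + 196k − 588 = ((2/15)k + 7/5)(−30k² + 405k − 1365) + (−189k + 1323)
  −30k² + 405k − 1365 = ((10/63)k − 65/63)(−189k + 1323) + (0)
Last nonzero remainder: −189k + 1323. Dividing through by −189 gives the monic gcd k − 7.

k − 7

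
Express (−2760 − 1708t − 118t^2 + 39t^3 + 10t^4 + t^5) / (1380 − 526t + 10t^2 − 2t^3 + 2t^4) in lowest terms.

(12 + 8t + t^2)/(−6 + 2t)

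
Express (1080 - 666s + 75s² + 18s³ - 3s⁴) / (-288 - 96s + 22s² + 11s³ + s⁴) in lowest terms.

Euclidean algorithm in ℚ[s]:
  -3s⁴ + 18s³ + 75s² - 666s + 1080 = (-3)(s⁴ + 11s³ + 22s² - 96s - 288) + (51s³ + 141s² - 954s + 216)
  s⁴ + 11s³ + 22s² - 96s - 288 = ((1/51)s + 140/867)(51s³ + 141s² - 954s + 216) + ((5184/289)s² + (15552/289)s - 93312/289)
  51s³ + 141s² - 954s + 216 = ((4913/1728)s - 289/432)((5184/289)s² + (15552/289)s - 93312/289) + (0)
Last nonzero remainder: (5184/289)s² + (15552/289)s - 93312/289. Dividing through by 5184/289 gives the monic gcd s² + 3s - 18.
Cancel s² + 3s - 18 from numerator and denominator to get the reduced form.

(-60 + 27s - 3s²)/(16 + 8s + s²)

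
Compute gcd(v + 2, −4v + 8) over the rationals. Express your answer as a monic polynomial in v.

1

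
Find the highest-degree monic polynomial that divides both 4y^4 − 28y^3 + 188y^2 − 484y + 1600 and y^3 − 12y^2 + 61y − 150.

y^2 − 6y + 25

Euclidean algorithm in ℚ[y]:
  4y^4 − 28y^3 + 188y^2 − 484y + 1600 = (4y + 20)(y^3 − 12y^2 + 61y − 150) + (184y^2 − 1104y + 4600)
  y^3 − 12y^2 + 61y − 150 = ((1/184)y − 3/92)(184y^2 − 1104y + 4600) + (0)
Last nonzero remainder: 184y^2 − 1104y + 4600. Dividing through by 184 gives the monic gcd y^2 − 6y + 25.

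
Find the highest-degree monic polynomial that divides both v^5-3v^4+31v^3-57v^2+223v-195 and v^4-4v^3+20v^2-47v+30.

Repeated division with remainder:
  v^5-3v^4+31v^3-57v^2+223v-195 = (v+1)(v^4-4v^3+20v^2-47v+30) + (15v^3-30v^2+240v-225)
  v^4-4v^3+20v^2-47v+30 = ((1/15)v-2/15)(15v^3-30v^2+240v-225) + (0)
Last nonzero remainder: 15v^3-30v^2+240v-225. Dividing through by 15 gives the monic gcd v^3-2v^2+16v-15.

v^3-2v^2+16v-15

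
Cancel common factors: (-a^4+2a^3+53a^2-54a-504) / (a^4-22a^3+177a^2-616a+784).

(-a^2-9a-18)/(a^2-11a+28)

Apply the Euclidean algorithm:
  -a^4+2a^3+53a^2-54a-504 = (-1)(a^4-22a^3+177a^2-616a+784) + (-20a^3+230a^2-670a+280)
  a^4-22a^3+177a^2-616a+784 = (-(1/20)a+21/40)(-20a^3+230a^2-670a+280) + ((91/4)a^2-(1001/4)a+637)
  -20a^3+230a^2-670a+280 = (-(80/91)a+40/91)((91/4)a^2-(1001/4)a+637) + (0)
Last nonzero remainder: (91/4)a^2-(1001/4)a+637. Dividing through by 91/4 gives the monic gcd a^2-11a+28.
Cancel a^2-11a+28 from numerator and denominator to get the reduced form.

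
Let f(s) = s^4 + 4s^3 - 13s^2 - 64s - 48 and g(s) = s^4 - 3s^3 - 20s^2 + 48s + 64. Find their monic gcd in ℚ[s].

Apply the Euclidean algorithm:
  s^4 + 4s^3 - 13s^2 - 64s - 48 = (s^4 - 3s^3 - 20s^2 + 48s + 64) + (7s^3 + 7s^2 - 112s - 112)
  s^4 - 3s^3 - 20s^2 + 48s + 64 = ((1/7)s - 4/7)(7s^3 + 7s^2 - 112s - 112) + (0)
Last nonzero remainder: 7s^3 + 7s^2 - 112s - 112. Dividing through by 7 gives the monic gcd s^3 + s^2 - 16s - 16.

s^3 + s^2 - 16s - 16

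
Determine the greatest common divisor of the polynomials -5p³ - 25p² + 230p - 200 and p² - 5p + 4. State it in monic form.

p² - 5p + 4

Repeated division with remainder:
  -5p³ - 25p² + 230p - 200 = (-5p - 50)(p² - 5p + 4) + (0)
The last nonzero remainder p² - 5p + 4 is already monic.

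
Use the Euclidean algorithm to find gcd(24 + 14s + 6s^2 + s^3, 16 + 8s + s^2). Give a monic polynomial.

4 + s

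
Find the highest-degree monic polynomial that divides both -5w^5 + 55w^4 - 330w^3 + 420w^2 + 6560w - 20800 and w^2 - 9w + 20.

By polynomial division,
  -5w^5 + 55w^4 - 330w^3 + 420w^2 + 6560w - 20800 = (-5w^3 + 10w^2 - 140w - 1040)(w^2 - 9w + 20) + (0)
The last nonzero remainder w^2 - 9w + 20 is already monic.

w^2 - 9w + 20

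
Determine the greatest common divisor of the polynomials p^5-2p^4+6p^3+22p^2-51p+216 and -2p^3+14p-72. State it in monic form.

p^2-4p+9

Apply the Euclidean algorithm:
  p^5-2p^4+6p^3+22p^2-51p+216 = (-(1/2)p^2+p-13/2)(-2p^3+14p-72) + (-28p^2+112p-252)
  -2p^3+14p-72 = ((1/14)p+2/7)(-28p^2+112p-252) + (0)
Last nonzero remainder: -28p^2+112p-252. Dividing through by -28 gives the monic gcd p^2-4p+9.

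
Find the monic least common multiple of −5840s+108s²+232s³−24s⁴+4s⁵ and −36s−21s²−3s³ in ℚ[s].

−4380s−1379s²+201s³+40s⁴−3s⁵+s⁶

Euclidean algorithm in ℚ[s]:
  4s⁵−24s⁴+232s³+108s²−5840s = (−(4/3)s²+(52/3)s−548/3)(−3s³−21s²−36s) + (−3104s²−12416s)
  −3s³−21s²−36s = ((3/3104)s+9/3104)(−3104s²−12416s) + (0)
Last nonzero remainder: −3104s²−12416s. Dividing through by −3104 gives the monic gcd s²+4s.
Then lcm(f, g) = f·g / gcd(f, g); expanding and making the result monic gives the answer.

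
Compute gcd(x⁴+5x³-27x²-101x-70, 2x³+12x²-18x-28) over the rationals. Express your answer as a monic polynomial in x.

Euclidean algorithm in ℚ[x]:
  x⁴+5x³-27x²-101x-70 = ((1/2)x-1/2)(2x³+12x²-18x-28) + (-12x²-96x-84)
  2x³+12x²-18x-28 = (-(1/6)x+1/3)(-12x²-96x-84) + (0)
Last nonzero remainder: -12x²-96x-84. Dividing through by -12 gives the monic gcd x²+8x+7.

x²+8x+7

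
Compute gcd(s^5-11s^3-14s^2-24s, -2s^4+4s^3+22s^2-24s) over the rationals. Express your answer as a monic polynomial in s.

s^3-s^2-12s

Repeated division with remainder:
  s^5-11s^3-14s^2-24s = (-(1/2)s-1)(-2s^4+4s^3+22s^2-24s) + (4s^3-4s^2-48s)
  -2s^4+4s^3+22s^2-24s = (-(1/2)s+1/2)(4s^3-4s^2-48s) + (0)
Last nonzero remainder: 4s^3-4s^2-48s. Dividing through by 4 gives the monic gcd s^3-s^2-12s.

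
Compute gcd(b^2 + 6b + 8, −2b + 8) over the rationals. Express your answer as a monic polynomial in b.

1

Apply the Euclidean algorithm:
  b^2 + 6b + 8 = (−(1/2)b − 5)(−2b + 8) + (48)
  −2b + 8 = (−(1/24)b + 1/6)(48) + (0)
The last nonzero remainder is the constant 48, so the polynomials are coprime and gcd = 1.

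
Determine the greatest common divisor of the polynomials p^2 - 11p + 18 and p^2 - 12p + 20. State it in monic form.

p - 2

Repeated division with remainder:
  p^2 - 11p + 18 = (p^2 - 12p + 20) + (p - 2)
  p^2 - 12p + 20 = (p - 10)(p - 2) + (0)
The last nonzero remainder p - 2 is already monic.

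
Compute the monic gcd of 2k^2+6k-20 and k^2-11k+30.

1

By polynomial division,
  2k^2+6k-20 = (2)(k^2-11k+30) + (28k-80)
  k^2-11k+30 = ((1/28)k-57/196)(28k-80) + (330/49)
  28k-80 = ((686/165)k-392/33)(330/49) + (0)
The last nonzero remainder is the constant 330/49, so the polynomials are coprime and gcd = 1.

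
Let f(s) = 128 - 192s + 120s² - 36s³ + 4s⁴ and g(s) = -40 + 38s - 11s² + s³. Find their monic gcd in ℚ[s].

8 - 6s + s²

Repeated division with remainder:
  4s⁴ - 36s³ + 120s² - 192s + 128 = (4s + 8)(s³ - 11s² + 38s - 40) + (56s² - 336s + 448)
  s³ - 11s² + 38s - 40 = ((1/56)s - 5/56)(56s² - 336s + 448) + (0)
Last nonzero remainder: 56s² - 336s + 448. Dividing through by 56 gives the monic gcd s² - 6s + 8.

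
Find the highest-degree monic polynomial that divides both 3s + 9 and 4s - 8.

Repeated division with remainder:
  3s + 9 = (3/4)(4s - 8) + (15)
  4s - 8 = ((4/15)s - 8/15)(15) + (0)
The last nonzero remainder is the constant 15, so the polynomials are coprime and gcd = 1.

1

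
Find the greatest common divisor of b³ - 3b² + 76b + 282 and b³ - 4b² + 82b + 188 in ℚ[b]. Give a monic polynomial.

Apply the Euclidean algorithm:
  b³ - 3b² + 76b + 282 = (b³ - 4b² + 82b + 188) + (b² - 6b + 94)
  b³ - 4b² + 82b + 188 = (b + 2)(b² - 6b + 94) + (0)
The last nonzero remainder b² - 6b + 94 is already monic.

b² - 6b + 94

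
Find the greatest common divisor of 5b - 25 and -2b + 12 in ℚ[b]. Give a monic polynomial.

Apply the Euclidean algorithm:
  5b - 25 = (-5/2)(-2b + 12) + (5)
  -2b + 12 = (-(2/5)b + 12/5)(5) + (0)
The last nonzero remainder is the constant 5, so the polynomials are coprime and gcd = 1.

1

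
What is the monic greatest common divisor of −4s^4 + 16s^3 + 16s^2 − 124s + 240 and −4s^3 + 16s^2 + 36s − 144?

s^2 − s − 12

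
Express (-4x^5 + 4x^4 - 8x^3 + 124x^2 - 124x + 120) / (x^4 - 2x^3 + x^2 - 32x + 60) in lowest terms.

Euclidean algorithm in ℚ[x]:
  -4x^5 + 4x^4 - 8x^3 + 124x^2 - 124x + 120 = (-4x - 4)(x^4 - 2x^3 + x^2 - 32x + 60) + (-12x^3 - 12x + 360)
  x^4 - 2x^3 + x^2 - 32x + 60 = (-(1/12)x + 1/6)(-12x^3 - 12x + 360) + (0)
Last nonzero remainder: -12x^3 - 12x + 360. Dividing through by -12 gives the monic gcd x^3 + x - 30.
Cancel x^3 + x - 30 from numerator and denominator to get the reduced form.

(-4x^2 + 4x - 4)/(x - 2)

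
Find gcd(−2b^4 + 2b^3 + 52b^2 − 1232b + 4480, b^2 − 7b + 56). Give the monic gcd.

By polynomial division,
  −2b^4 + 2b^3 + 52b^2 − 1232b + 4480 = (−2b^2 − 12b + 80)(b^2 − 7b + 56) + (0)
The last nonzero remainder b^2 − 7b + 56 is already monic.

b^2 − 7b + 56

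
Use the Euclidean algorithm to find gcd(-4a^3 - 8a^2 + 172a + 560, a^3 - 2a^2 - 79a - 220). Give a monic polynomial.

Euclidean algorithm in ℚ[a]:
  -4a^3 - 8a^2 + 172a + 560 = (-4)(a^3 - 2a^2 - 79a - 220) + (-16a^2 - 144a - 320)
  a^3 - 2a^2 - 79a - 220 = (-(1/16)a + 11/16)(-16a^2 - 144a - 320) + (0)
Last nonzero remainder: -16a^2 - 144a - 320. Dividing through by -16 gives the monic gcd a^2 + 9a + 20.

a^2 + 9a + 20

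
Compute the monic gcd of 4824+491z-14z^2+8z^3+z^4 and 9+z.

9+z

Euclidean algorithm in ℚ[z]:
  z^4+8z^3-14z^2+491z+4824 = (z^3-z^2-5z+536)(z+9) + (0)
The last nonzero remainder z+9 is already monic.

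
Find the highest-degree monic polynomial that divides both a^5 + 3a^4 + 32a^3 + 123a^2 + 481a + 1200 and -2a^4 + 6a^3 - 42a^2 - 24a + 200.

Euclidean algorithm in ℚ[a]:
  a^5 + 3a^4 + 32a^3 + 123a^2 + 481a + 1200 = (-(1/2)a - 3)(-2a^4 + 6a^3 - 42a^2 - 24a + 200) + (29a^3 - 15a^2 + 509a + 1800)
  -2a^4 + 6a^3 - 42a^2 - 24a + 200 = (-(2/29)a + 144/841)(29a^3 - 15a^2 + 509a + 1800) + (-(3640/841)a^2 + (10920/841)a - 91000/841)
  29a^3 - 15a^2 + 509a + 1800 = (-(24389/3640)a - 7569/455)(-(3640/841)a^2 + (10920/841)a - 91000/841) + (0)
Last nonzero remainder: -(3640/841)a^2 + (10920/841)a - 91000/841. Dividing through by -3640/841 gives the monic gcd a^2 - 3a + 25.

a^2 - 3a + 25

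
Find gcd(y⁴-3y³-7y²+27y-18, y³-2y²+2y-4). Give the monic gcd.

y-2

Repeated division with remainder:
  y⁴-3y³-7y²+27y-18 = (y-1)(y³-2y²+2y-4) + (-11y²+33y-22)
  y³-2y²+2y-4 = (-(1/11)y-1/11)(-11y²+33y-22) + (3y-6)
  -11y²+33y-22 = (-(11/3)y+11/3)(3y-6) + (0)
Last nonzero remainder: 3y-6. Dividing through by 3 gives the monic gcd y-2.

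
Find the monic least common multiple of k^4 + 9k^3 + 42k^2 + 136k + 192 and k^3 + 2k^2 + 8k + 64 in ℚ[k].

k^6 + 7k^5 + 40k^4 + 196k^3 + 592k^2 + 1792k + 3072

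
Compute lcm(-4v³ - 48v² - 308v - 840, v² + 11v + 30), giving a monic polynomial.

By polynomial division,
  -4v³ - 48v² - 308v - 840 = (-4v - 4)(v² + 11v + 30) + (-144v - 720)
  v² + 11v + 30 = (-(1/144)v - 1/24)(-144v - 720) + (0)
Last nonzero remainder: -144v - 720. Dividing through by -144 gives the monic gcd v + 5.
Then lcm(f, g) = f·g / gcd(f, g); expanding and making the result monic gives the answer.

v⁴ + 18v³ + 149v² + 672v + 1260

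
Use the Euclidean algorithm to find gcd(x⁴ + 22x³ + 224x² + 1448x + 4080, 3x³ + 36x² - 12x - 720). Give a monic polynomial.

x² + 16x + 60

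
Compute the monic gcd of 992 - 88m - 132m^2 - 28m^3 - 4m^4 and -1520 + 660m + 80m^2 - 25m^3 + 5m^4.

By polynomial division,
  -4m^4 - 28m^3 - 132m^2 - 88m + 992 = (-4/5)(5m^4 - 25m^3 + 80m^2 + 660m - 1520) + (-48m^3 - 68m^2 + 440m - 224)
  5m^4 - 25m^3 + 80m^2 + 660m - 1520 = (-(5/48)m + 385/576)(-48m^3 - 68m^2 + 440m - 224) + ((24665/144)m^2 + (24665/72)m - 24665/18)
  -48m^3 - 68m^2 + 440m - 224 = (-(6912/24665)m + 4032/24665)((24665/144)m^2 + (24665/72)m - 24665/18) + (0)
Last nonzero remainder: (24665/144)m^2 + (24665/72)m - 24665/18. Dividing through by 24665/144 gives the monic gcd m^2 + 2m - 8.

-8 + 2m + m^2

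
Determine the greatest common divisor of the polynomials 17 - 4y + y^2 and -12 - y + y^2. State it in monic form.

1

Euclidean algorithm in ℚ[y]:
  y^2 - 4y + 17 = (y^2 - y - 12) + (-3y + 29)
  y^2 - y - 12 = (-(1/3)y - 26/9)(-3y + 29) + (646/9)
  -3y + 29 = (-(27/646)y + 261/646)(646/9) + (0)
The last nonzero remainder is the constant 646/9, so the polynomials are coprime and gcd = 1.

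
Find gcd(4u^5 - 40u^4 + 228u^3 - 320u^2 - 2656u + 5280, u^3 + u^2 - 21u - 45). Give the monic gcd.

Euclidean algorithm in ℚ[u]:
  4u^5 - 40u^4 + 228u^3 - 320u^2 - 2656u + 5280 = (4u^2 - 44u + 356)(u^3 + u^2 - 21u - 45) + (-1420u^2 + 2840u + 21300)
  u^3 + u^2 - 21u - 45 = (-(1/1420)u - 3/1420)(-1420u^2 + 2840u + 21300) + (0)
Last nonzero remainder: -1420u^2 + 2840u + 21300. Dividing through by -1420 gives the monic gcd u^2 - 2u - 15.

u^2 - 2u - 15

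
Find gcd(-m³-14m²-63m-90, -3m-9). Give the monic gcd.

m+3

Euclidean algorithm in ℚ[m]:
  -m³-14m²-63m-90 = ((1/3)m²+(11/3)m+10)(-3m-9) + (0)
Last nonzero remainder: -3m-9. Dividing through by -3 gives the monic gcd m+3.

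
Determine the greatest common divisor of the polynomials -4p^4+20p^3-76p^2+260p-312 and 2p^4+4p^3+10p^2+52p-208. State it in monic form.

Repeated division with remainder:
  -4p^4+20p^3-76p^2+260p-312 = (-2)(2p^4+4p^3+10p^2+52p-208) + (28p^3-56p^2+364p-728)
  2p^4+4p^3+10p^2+52p-208 = ((1/14)p+2/7)(28p^3-56p^2+364p-728) + (0)
Last nonzero remainder: 28p^3-56p^2+364p-728. Dividing through by 28 gives the monic gcd p^3-2p^2+13p-26.

p^3-2p^2+13p-26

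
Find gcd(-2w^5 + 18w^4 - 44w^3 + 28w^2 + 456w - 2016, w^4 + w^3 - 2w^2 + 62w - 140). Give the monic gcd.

Euclidean algorithm in ℚ[w]:
  -2w^5 + 18w^4 - 44w^3 + 28w^2 + 456w - 2016 = (-2w + 20)(w^4 + w^3 - 2w^2 + 62w - 140) + (-68w^3 + 192w^2 - 1064w + 784)
  w^4 + w^3 - 2w^2 + 62w - 140 = (-(1/68)w - 65/1156)(-68w^3 + 192w^2 - 1064w + 784) + (-(1980/289)w^2 + (3960/289)w - 27720/289)
  -68w^3 + 192w^2 - 1064w + 784 = ((4913/495)w - 4046/495)(-(1980/289)w^2 + (3960/289)w - 27720/289) + (0)
Last nonzero remainder: -(1980/289)w^2 + (3960/289)w - 27720/289. Dividing through by -1980/289 gives the monic gcd w^2 - 2w + 14.

w^2 - 2w + 14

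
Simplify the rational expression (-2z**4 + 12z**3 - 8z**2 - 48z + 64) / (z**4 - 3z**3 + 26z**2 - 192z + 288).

By polynomial division,
  -2z**4 + 12z**3 - 8z**2 - 48z + 64 = (-2)(z**4 - 3z**3 + 26z**2 - 192z + 288) + (6z**3 + 44z**2 - 432z + 640)
  z**4 - 3z**3 + 26z**2 - 192z + 288 = ((1/6)z - 31/18)(6z**3 + 44z**2 - 432z + 640) + ((1564/9)z**2 - (3128/3)z + 12512/9)
  6z**3 + 44z**2 - 432z + 640 = ((27/782)z + 180/391)((1564/9)z**2 - (3128/3)z + 12512/9) + (0)
Last nonzero remainder: (1564/9)z**2 - (3128/3)z + 12512/9. Dividing through by 1564/9 gives the monic gcd z**2 - 6z + 8.
Cancel z**2 - 6z + 8 from numerator and denominator to get the reduced form.

(-2z**2 + 8)/(z**2 + 3z + 36)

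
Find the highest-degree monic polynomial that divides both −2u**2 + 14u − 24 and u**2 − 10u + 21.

Apply the Euclidean algorithm:
  −2u**2 + 14u − 24 = (−2)(u**2 − 10u + 21) + (−6u + 18)
  u**2 − 10u + 21 = (−(1/6)u + 7/6)(−6u + 18) + (0)
Last nonzero remainder: −6u + 18. Dividing through by −6 gives the monic gcd u − 3.

u − 3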